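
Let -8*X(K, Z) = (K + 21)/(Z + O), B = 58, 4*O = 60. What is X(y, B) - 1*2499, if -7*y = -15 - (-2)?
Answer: -1277009/511 ≈ -2499.0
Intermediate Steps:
O = 15 (O = (¼)*60 = 15)
y = 13/7 (y = -(-15 - (-2))/7 = -(-15 - 1*(-2))/7 = -(-15 + 2)/7 = -⅐*(-13) = 13/7 ≈ 1.8571)
X(K, Z) = -(21 + K)/(8*(15 + Z)) (X(K, Z) = -(K + 21)/(8*(Z + 15)) = -(21 + K)/(8*(15 + Z)))
X(y, B) - 1*2499 = (-21 - 1*13/7)/(8*(15 + 58)) - 1*2499 = (⅛)*(-21 - 13/7)/73 - 2499 = (⅛)*(1/73)*(-160/7) - 2499 = -20/511 - 2499 = -1277009/511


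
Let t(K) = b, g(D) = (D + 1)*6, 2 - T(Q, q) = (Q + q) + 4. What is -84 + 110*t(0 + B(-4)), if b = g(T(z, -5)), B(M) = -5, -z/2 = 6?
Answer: 10476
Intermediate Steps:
z = -12 (z = -2*6 = -12)
T(Q, q) = -2 - Q - q (T(Q, q) = 2 - ((Q + q) + 4) = 2 - (4 + Q + q) = 2 + (-4 - Q - q) = -2 - Q - q)
g(D) = 6 + 6*D (g(D) = (1 + D)*6 = 6 + 6*D)
b = 96 (b = 6 + 6*(-2 - 1*(-12) - 1*(-5)) = 6 + 6*(-2 + 12 + 5) = 6 + 6*15 = 6 + 90 = 96)
t(K) = 96
-84 + 110*t(0 + B(-4)) = -84 + 110*96 = -84 + 10560 = 10476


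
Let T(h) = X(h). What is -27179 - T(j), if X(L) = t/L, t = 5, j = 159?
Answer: -4321466/159 ≈ -27179.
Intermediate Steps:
X(L) = 5/L
T(h) = 5/h
-27179 - T(j) = -27179 - 5/159 = -4321466/159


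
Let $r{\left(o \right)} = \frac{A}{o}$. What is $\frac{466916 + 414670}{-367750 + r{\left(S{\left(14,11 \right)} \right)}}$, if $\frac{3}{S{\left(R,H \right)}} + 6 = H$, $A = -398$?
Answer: $- \frac{1322379}{552620} \approx -2.3929$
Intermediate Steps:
$S{\left(R,H \right)} = \frac{3}{-6 + H}$
$r{\left(o \right)} = - \frac{398}{o}$
$\frac{466916 + 414670}{-367750 + r{\left(S{\left(14,11 \right)} \right)}} = \frac{466916 + 414670}{-367750 - \frac{398}{3 \frac{1}{-6 + 11}}} = \frac{881586}{-367750 - \frac{398}{3 \cdot \frac{1}{5}}} = \frac{881586}{-367750 - \frac{398}{\frac{3}{5}}} = \frac{881586}{-367750 - \frac{1990}{3}} = \frac{881586}{- \frac{1105240}{3}} = 881586 \left(- \frac{3}{1105240}\right) = - \frac{1322379}{552620}$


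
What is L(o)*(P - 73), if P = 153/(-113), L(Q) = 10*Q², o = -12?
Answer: -12098880/113 ≈ -1.0707e+5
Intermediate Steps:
P = -153/113 (P = 153*(-1/113) = -153/113 ≈ -1.3540)
L(o)*(P - 73) = (10*(-12)²)*(-153/113 - 73) = (10*144)*(-8402/113) = 1440*(-8402/113) = -12098880/113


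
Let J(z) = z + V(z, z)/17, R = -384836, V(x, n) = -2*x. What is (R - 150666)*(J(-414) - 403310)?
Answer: 3674871764960/17 ≈ 2.1617e+11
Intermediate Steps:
J(z) = 15*z/17 (J(z) = z - 2*z/17 = 15*z/17)
(R - 150666)*(J(-414) - 403310) = (-384836 - 150666)*((15/17)*(-414) - 403310) = -535502*(-6210/17 - 403310) = -535502*(-6862480/17) = 3674871764960/17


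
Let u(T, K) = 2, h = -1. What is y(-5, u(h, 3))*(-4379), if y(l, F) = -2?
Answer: 8758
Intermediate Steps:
y(-5, u(h, 3))*(-4379) = -2*(-4379) = 8758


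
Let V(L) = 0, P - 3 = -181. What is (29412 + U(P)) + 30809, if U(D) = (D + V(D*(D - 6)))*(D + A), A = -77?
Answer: 105611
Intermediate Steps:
P = -178 (P = 3 - 181 = -178)
U(D) = D*(-77 + D) (U(D) = (D + 0)*(D - 77) = D*(-77 + D))
(29412 + U(P)) + 30809 = (29412 - 178*(-77 - 178)) + 30809 = (29412 - 178*(-255)) + 30809 = (29412 + 45390) + 30809 = 74802 + 30809 = 105611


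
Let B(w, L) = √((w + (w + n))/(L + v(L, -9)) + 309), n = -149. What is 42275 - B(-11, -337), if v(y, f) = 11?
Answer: 42275 - 31*√34230/326 ≈ 42257.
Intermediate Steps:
B(w, L) = √(309 + (-149 + 2*w)/(11 + L)) (B(w, L) = √((w + (w - 149))/(L + 11) + 309) = √((w + (-149 + w))/(11 + L) + 309) = √((-149 + 2*w)/(11 + L) + 309) = √(309 + (-149 + 2*w)/(11 + L)))
42275 - B(-11, -337) = 42275 - √((3250 + 2*(-11) + 309*(-337))/(11 - 337)) = 42275 - √((3250 - 22 - 104133)/(-326)) = 42275 - √(-1/326*(-100905)) = 42275 - √(100905/326) = 42275 - 31*√34230/326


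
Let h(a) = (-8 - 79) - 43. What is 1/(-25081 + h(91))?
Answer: -1/25211 ≈ -3.9665e-5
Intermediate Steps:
h(a) = -130 (h(a) = -87 - 43 = -130)
1/(-25081 + h(91)) = 1/(-25081 - 130) = 1/(-25211) = -1/25211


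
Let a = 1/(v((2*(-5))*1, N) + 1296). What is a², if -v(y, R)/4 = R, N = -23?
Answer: 1/1926544 ≈ 5.1906e-7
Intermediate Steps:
v(y, R) = -4*R
a = 1/1388 (a = 1/(-4*(-23) + 1296) = 1/(92 + 1296) = 1/1388 ≈ 0.00072046)
a² = (1/1388)² = 1/1926544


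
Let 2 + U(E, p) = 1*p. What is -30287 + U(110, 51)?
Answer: -30238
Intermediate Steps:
U(E, p) = -2 + p (U(E, p) = -2 + 1*p = -2 + p)
-30287 + U(110, 51) = -30287 + (-2 + 51) = -30287 + 49 = -30238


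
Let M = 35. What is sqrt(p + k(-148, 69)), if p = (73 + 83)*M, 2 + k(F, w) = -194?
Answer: 4*sqrt(329) ≈ 72.553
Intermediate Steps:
k(F, w) = -196 (k(F, w) = -2 - 194 = -196)
p = 5460 (p = (73 + 83)*35 = 156*35 = 5460)
sqrt(p + k(-148, 69)) = sqrt(5460 - 196) = sqrt(5264) = 4*sqrt(329)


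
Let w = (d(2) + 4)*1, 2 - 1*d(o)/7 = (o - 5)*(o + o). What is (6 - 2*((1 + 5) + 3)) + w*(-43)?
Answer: -4398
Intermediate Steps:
d(o) = 14 - 14*o*(-5 + o) (d(o) = 14 - 7*(o - 5)*(o + o) = 14 - 7*(-5 + o)*2*o = 14 - 14*o*(-5 + o))
w = 102 (w = ((14 - 14*2² + 70*2) + 4)*1 = ((14 - 14*4 + 140) + 4)*1 = ((14 - 56 + 140) + 4)*1 = (98 + 4)*1 = 102*1 = 102)
(6 - 2*((1 + 5) + 3)) + w*(-43) = (6 - 2*((1 + 5) + 3)) + 102*(-43) = (6 - 2*(6 + 3)) - 4386 = (6 - 2*9) - 4386 = (6 - 18) - 4386 = -12 - 4386 = -4398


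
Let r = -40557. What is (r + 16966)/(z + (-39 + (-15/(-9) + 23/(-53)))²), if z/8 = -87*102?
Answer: 596404071/1758688727 ≈ 0.33912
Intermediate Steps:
z = -70992 (z = 8*(-87*102) = 8*(-8874) = -70992)
(r + 16966)/(z + (-39 + (-15/(-9) + 23/(-53)))²) = (-40557 + 16966)/(-70992 + (-39 + (-15/(-9) + 23/(-53)))²) = -23591/(-70992 + (-39 + (-15*(-⅑) + 23*(-1/53)))²) = -23591/(-70992 + (-39 + (5/3 - 23/53))²) = -23591/(-70992 + (-39 + 196/159)²) = -23591/(-70992 + (-6005/159)²) = -23591/(-70992 + 36060025/25281) = -23591/(-1758688727/25281) = -23591*(-25281/1758688727) = 596404071/1758688727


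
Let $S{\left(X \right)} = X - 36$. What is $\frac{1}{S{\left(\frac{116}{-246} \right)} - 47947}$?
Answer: $- \frac{123}{5901967} \approx -2.084 \cdot 10^{-5}$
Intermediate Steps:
$S{\left(X \right)} = -36 + X$ ($S{\left(X \right)} = X - 36 = -36 + X$)
$\frac{1}{S{\left(\frac{116}{-246} \right)} - 47947} = \frac{1}{\left(-36 + \frac{116}{-246}\right) - 47947} = \frac{1}{\left(-36 + 116 \left(- \frac{1}{246}\right)\right) - 47947} = \frac{1}{\left(-36 - \frac{58}{123}\right) - 47947} = \frac{1}{- \frac{4486}{123} - 47947} = \frac{1}{- \frac{5901967}{123}} = - \frac{123}{5901967}$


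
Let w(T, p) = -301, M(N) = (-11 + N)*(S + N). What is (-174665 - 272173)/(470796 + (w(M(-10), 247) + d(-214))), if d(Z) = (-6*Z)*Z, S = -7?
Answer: -446838/195719 ≈ -2.2831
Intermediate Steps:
M(N) = (-11 + N)*(-7 + N)
d(Z) = -6*Z²
(-174665 - 272173)/(470796 + (w(M(-10), 247) + d(-214))) = (-174665 - 272173)/(470796 + (-301 - 6*(-214)²)) = -446838/(470796 + (-301 - 6*45796)) = -446838/(470796 + (-301 - 274776)) = -446838/(470796 - 275077) = -446838/195719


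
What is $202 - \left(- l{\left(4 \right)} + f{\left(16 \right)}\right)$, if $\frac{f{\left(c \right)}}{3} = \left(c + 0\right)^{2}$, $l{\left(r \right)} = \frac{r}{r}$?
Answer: $-565$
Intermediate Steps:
$l{\left(r \right)} = 1$
$f{\left(c \right)} = 3 c^{2}$ ($f{\left(c \right)} = 3 \left(c + 0\right)^{2} = 3 c^{2}$)
$202 - \left(- l{\left(4 \right)} + f{\left(16 \right)}\right) = 202 + \left(1 - 3 \cdot 16^{2}\right) = 202 + \left(1 - 3 \cdot 256\right) = 202 + \left(1 - 768\right) = 202 - 767 = -565$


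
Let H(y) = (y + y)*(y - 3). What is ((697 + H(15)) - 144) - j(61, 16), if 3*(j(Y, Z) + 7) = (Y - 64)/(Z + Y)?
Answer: 70841/77 ≈ 920.01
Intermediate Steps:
j(Y, Z) = -7 + (-64 + Y)/(3*(Y + Z)) (j(Y, Z) = -7 + ((Y - 64)/(Z + Y))/3 = -7 + ((-64 + Y)/(Y + Z))/3 = -7 + (-64 + Y)/(3*(Y + Z)))
H(y) = 2*y*(-3 + y) (H(y) = (2*y)*(-3 + y) = 2*y*(-3 + y))
((697 + H(15)) - 144) - j(61, 16) = ((697 + 2*15*(-3 + 15)) - 144) - (-64 - 21*16 - 20*61)/(3*(61 + 16)) = ((697 + 2*15*12) - 144) - (-64 - 336 - 1220)/(3*77) = ((697 + 360) - 144) - (-1620)/(3*77) = (1057 - 144) - 1*(-540/77) = 913 + 540/77 = 70841/77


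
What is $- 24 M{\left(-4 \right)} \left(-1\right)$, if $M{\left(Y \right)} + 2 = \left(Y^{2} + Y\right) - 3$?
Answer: $168$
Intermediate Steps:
$M{\left(Y \right)} = -5 + Y + Y^{2}$ ($M{\left(Y \right)} = -2 - \left(3 - Y - Y^{2}\right) = -2 + \left(-3 + Y + Y^{2}\right) = -5 + Y + Y^{2}$)
$- 24 M{\left(-4 \right)} \left(-1\right) = - 24 \left(-5 - 4 + \left(-4\right)^{2}\right) \left(-1\right) = - 24 \left(-5 - 4 + 16\right) \left(-1\right) = \left(-24\right) 7 \left(-1\right) = \left(-168\right) \left(-1\right) = 168$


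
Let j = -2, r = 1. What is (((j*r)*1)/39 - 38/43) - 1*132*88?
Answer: -19481600/1677 ≈ -11617.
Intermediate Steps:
(((j*r)*1)/39 - 38/43) - 1*132*88 = ((-2*1*1)/39 - 38/43) - 1*132*88 = (-2*1*(1/39) - 38*1/43) - 132*88 = (-2*1/39 - 38/43) - 11616 = (-2/39 - 38/43) - 11616 = -1568/1677 - 11616 = -19481600/1677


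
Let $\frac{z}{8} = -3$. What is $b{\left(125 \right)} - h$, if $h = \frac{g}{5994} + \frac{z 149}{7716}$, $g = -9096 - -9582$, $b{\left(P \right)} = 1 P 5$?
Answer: $\frac{14878472}{23791} \approx 625.38$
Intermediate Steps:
$z = -24$ ($z = 8 \left(-3\right) = -24$)
$b{\left(P \right)} = 5 P$ ($b{\left(P \right)} = P 5 = 5 P$)
$g = 486$ ($g = -9096 + 9582 = 486$)
$h = - \frac{9097}{23791}$ ($h = \frac{486}{5994} + \frac{\left(-24\right) 149}{7716} = 486 \cdot \frac{1}{5994} - \frac{298}{643} = \frac{3}{37} - \frac{298}{643} = - \frac{9097}{23791} \approx -0.38237$)
$b{\left(125 \right)} - h = 5 \cdot 125 - - \frac{9097}{23791} = 625 + \frac{9097}{23791} = \frac{14878472}{23791}$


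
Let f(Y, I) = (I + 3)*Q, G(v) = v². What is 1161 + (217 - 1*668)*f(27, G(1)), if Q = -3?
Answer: 6573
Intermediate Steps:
f(Y, I) = -9 - 3*I (f(Y, I) = (I + 3)*(-3) = (3 + I)*(-3) = -9 - 3*I)
1161 + (217 - 1*668)*f(27, G(1)) = 1161 + (217 - 1*668)*(-9 - 3*1²) = 1161 + (217 - 668)*(-9 - 3*1) = 1161 - 451*(-9 - 3) = 1161 - 451*(-12) = 1161 + 5412 = 6573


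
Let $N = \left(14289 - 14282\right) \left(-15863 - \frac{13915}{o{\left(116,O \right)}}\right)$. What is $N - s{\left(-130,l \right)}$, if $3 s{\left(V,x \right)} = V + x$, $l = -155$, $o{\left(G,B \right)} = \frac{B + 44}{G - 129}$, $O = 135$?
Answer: $- \frac{18593069}{179} \approx -1.0387 \cdot 10^{5}$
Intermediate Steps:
$o{\left(G,B \right)} = \frac{44 + B}{-129 + G}$
$s{\left(V,x \right)} = \frac{V}{3} + \frac{x}{3}$ ($s{\left(V,x \right)} = \frac{V + x}{3} = \frac{V}{3} + \frac{x}{3}$)
$N = - \frac{18610074}{179}$ ($N = \left(14289 - 14282\right) \left(-15863 - \frac{13915}{\frac{1}{-129 + 116} \left(44 + 135\right)}\right) = 7 \left(-15863 - \frac{13915}{\frac{1}{-13} \cdot 179}\right) = 7 \left(-15863 - \frac{13915}{\left(- \frac{1}{13}\right) 179}\right) = 7 \left(-15863 - \frac{13915}{- \frac{179}{13}}\right) = 7 \left(-15863 - - \frac{180895}{179}\right) = 7 \left(-15863 + \frac{180895}{179}\right) = 7 \left(- \frac{2658582}{179}\right) = - \frac{18610074}{179} \approx -1.0397 \cdot 10^{5}$)
$N - s{\left(-130,l \right)} = - \frac{18610074}{179} - \left(\frac{1}{3} \left(-130\right) + \frac{1}{3} \left(-155\right)\right) = - \frac{18610074}{179} - \left(- \frac{130}{3} - \frac{155}{3}\right) = - \frac{18610074}{179} - -95 = - \frac{18610074}{179} + 95 = - \frac{18593069}{179}$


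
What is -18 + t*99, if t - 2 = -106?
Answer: -10314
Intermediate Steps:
t = -104 (t = 2 - 106 = -104)
-18 + t*99 = -18 - 104*99 = -18 - 10296 = -10314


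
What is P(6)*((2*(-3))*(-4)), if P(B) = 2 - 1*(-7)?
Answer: 216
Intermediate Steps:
P(B) = 9 (P(B) = 2 + 7 = 9)
P(6)*((2*(-3))*(-4)) = 9*((2*(-3))*(-4)) = 9*(-6*(-4)) = 9*24 = 216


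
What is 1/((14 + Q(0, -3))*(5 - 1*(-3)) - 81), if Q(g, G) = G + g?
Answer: ⅐ ≈ 0.14286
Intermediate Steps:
1/((14 + Q(0, -3))*(5 - 1*(-3)) - 81) = 1/((14 + (-3 + 0))*(5 - 1*(-3)) - 81) = 1/((14 - 3)*(5 + 3) - 81) = 1/(11*8 - 81) = 1/(88 - 81) = 1/7 = ⅐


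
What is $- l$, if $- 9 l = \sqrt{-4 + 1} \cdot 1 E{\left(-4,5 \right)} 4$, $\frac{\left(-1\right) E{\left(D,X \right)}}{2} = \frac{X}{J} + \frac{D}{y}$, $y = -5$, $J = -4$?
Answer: $\frac{2 i \sqrt{3}}{5} \approx 0.69282 i$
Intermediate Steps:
$E{\left(D,X \right)} = \frac{X}{2} + \frac{2 D}{5}$ ($E{\left(D,X \right)} = - 2 \left(\frac{X}{-4} + \frac{D}{-5}\right) = - 2 \left(X \left(- \frac{1}{4}\right) + D \left(- \frac{1}{5}\right)\right) = - 2 \left(- \frac{X}{4} - \frac{D}{5}\right) = \frac{X}{2} + \frac{2 D}{5}$)
$l = - \frac{2 i \sqrt{3}}{5}$ ($l = - \frac{\sqrt{-4 + 1} \cdot 1 \left(\frac{1}{2} \cdot 5 + \frac{2}{5} \left(-4\right)\right) 4}{9} = - \frac{\sqrt{-3} \cdot 1 \left(\frac{5}{2} - \frac{8}{5}\right) 4}{9} = - \frac{i \sqrt{3} \cdot 1 \cdot \frac{9}{10} \cdot 4}{9} = - \frac{i \sqrt{3} \cdot \frac{9}{10} \cdot 4}{9} = - \frac{\frac{9 i \sqrt{3}}{10} \cdot 4}{9} = - \frac{\frac{18}{5} i \sqrt{3}}{9} = - \frac{2 i \sqrt{3}}{5} \approx - 0.69282 i$)
$- l = - \frac{\left(-2\right) i \sqrt{3}}{5} = \frac{2 i \sqrt{3}}{5}$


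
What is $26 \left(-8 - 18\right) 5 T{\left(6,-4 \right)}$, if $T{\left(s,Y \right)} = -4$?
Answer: $13520$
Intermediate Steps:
$26 \left(-8 - 18\right) 5 T{\left(6,-4 \right)} = 26 \left(-8 - 18\right) 5 \left(-4\right) = 26 \left(-8 - 18\right) \left(-20\right) = 26 \left(-26\right) \left(-20\right) = \left(-676\right) \left(-20\right) = 13520$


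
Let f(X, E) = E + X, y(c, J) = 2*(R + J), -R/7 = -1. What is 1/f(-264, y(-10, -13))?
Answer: -1/276 ≈ -0.0036232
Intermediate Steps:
R = 7 (R = -7*(-1) = 7)
y(c, J) = 14 + 2*J (y(c, J) = 2*(7 + J) = 14 + 2*J)
1/f(-264, y(-10, -13)) = 1/((14 + 2*(-13)) - 264) = 1/((14 - 26) - 264) = 1/(-12 - 264) = 1/(-276) = -1/276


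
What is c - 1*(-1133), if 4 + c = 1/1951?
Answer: 2202680/1951 ≈ 1129.0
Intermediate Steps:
c = -7803/1951 (c = -4 + 1/1951 = -7803/1951 ≈ -3.9995)
c - 1*(-1133) = -7803/1951 - 1*(-1133) = -7803/1951 + 1133 = 2202680/1951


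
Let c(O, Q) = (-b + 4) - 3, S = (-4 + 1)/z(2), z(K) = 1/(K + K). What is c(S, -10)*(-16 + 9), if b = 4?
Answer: 21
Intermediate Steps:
z(K) = 1/(2*K)
S = -12 (S = (-4 + 1)/(((½)/2)) = -3/((½)*(½)) = -3/¼ = -3*4 = -12)
c(O, Q) = -3 (c(O, Q) = (-1*4 + 4) - 3 = (-4 + 4) - 3 = 0 - 3 = -3)
c(S, -10)*(-16 + 9) = -3*(-16 + 9) = -3*(-7) = 21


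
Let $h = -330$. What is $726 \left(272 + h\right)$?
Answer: $-42108$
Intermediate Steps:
$726 \left(272 + h\right) = 726 \left(272 - 330\right) = 726 \left(-58\right) = -42108$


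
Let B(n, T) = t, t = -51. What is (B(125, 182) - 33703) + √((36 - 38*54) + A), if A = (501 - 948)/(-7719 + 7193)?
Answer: -33754 + I*√557543694/526 ≈ -33754.0 + 44.89*I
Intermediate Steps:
A = 447/526 (A = -447/(-526) = -447*(-1/526) = 447/526 ≈ 0.84981)
B(n, T) = -51
(B(125, 182) - 33703) + √((36 - 38*54) + A) = (-51 - 33703) + √((36 - 38*54) + 447/526) = -33754 + √((36 - 2052) + 447/526) = -33754 + √(-2016 + 447/526) = -33754 + √(-1059969/526) = -33754 + I*√557543694/526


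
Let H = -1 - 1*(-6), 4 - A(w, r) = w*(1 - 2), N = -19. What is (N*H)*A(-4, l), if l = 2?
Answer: 0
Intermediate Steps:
A(w, r) = 4 + w (A(w, r) = 4 - w*(1 - 2) = 4 - w*(-1) = 4 - (-1)*w = 4 + w)
H = 5 (H = -1 + 6 = 5)
(N*H)*A(-4, l) = (-19*5)*(4 - 4) = -95*0 = 0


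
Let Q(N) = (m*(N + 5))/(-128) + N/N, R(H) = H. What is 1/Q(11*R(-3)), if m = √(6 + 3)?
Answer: 32/53 ≈ 0.60377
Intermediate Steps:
m = 3 (m = √9 = 3)
Q(N) = 113/128 - 3*N/128 (Q(N) = (3*(N + 5))/(-128) + N/N = (3*(5 + N))*(-1/128) + 1 = (15 + 3*N)*(-1/128) + 1 = (-15/128 - 3*N/128) + 1 = 113/128 - 3*N/128)
1/Q(11*R(-3)) = 1/(113/128 - 33*(-3)/128) = 1/(113/128 - 3/128*(-33)) = 1/(113/128 + 99/128) = 1/(53/32) = 32/53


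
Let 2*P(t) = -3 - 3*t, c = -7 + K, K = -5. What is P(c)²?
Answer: 1089/4 ≈ 272.25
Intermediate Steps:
c = -12 (c = -7 - 5 = -12)
P(t) = -3/2 - 3*t/2 (P(t) = (-3 - 3*t)/2 = -3/2 - 3*t/2)
P(c)² = (-3/2 - 3/2*(-12))² = (-3/2 + 18)² = (33/2)² = 1089/4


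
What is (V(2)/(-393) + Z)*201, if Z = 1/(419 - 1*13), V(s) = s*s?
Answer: -82477/53186 ≈ -1.5507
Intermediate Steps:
V(s) = s²
Z = 1/406 (Z = 1/(419 - 13) = 1/406 ≈ 0.0024631)
(V(2)/(-393) + Z)*201 = (2²/(-393) + 1/406)*201 = (4*(-1/393) + 1/406)*201 = (-4/393 + 1/406)*201 = -1231/159558*201 = -82477/53186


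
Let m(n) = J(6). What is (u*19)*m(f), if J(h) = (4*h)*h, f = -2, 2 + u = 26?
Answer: 65664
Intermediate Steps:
u = 24 (u = -2 + 26 = 24)
J(h) = 4*h²
m(n) = 144 (m(n) = 4*6² = 4*36 = 144)
(u*19)*m(f) = (24*19)*144 = 456*144 = 65664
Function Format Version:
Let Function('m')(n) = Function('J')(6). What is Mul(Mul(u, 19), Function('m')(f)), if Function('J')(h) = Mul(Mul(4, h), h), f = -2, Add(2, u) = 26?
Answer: 65664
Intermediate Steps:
u = 24 (u = Add(-2, 26) = 24)
Function('J')(h) = Mul(4, Pow(h, 2))
Function('m')(n) = 144 (Function('m')(n) = Mul(4, Pow(6, 2)) = Mul(4, 36) = 144)
Mul(Mul(u, 19), Function('m')(f)) = Mul(Mul(24, 19), 144) = Mul(456, 144) = 65664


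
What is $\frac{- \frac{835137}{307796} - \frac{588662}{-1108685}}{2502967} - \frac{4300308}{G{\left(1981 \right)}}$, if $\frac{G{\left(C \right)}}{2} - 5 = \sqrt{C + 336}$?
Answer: $\frac{765216968325148410633887}{163139690620044517220} - \frac{358359 \sqrt{2317}}{382} \approx -40466.0$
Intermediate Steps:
$G{\left(C \right)} = 10 + 2 \sqrt{336 + C}$ ($G{\left(C \right)} = 10 + 2 \sqrt{C + 336} = 10 + 2 \sqrt{336 + C}$)
$\frac{- \frac{835137}{307796} - \frac{588662}{-1108685}}{2502967} - \frac{4300308}{G{\left(1981 \right)}} = \frac{- \frac{835137}{307796} - \frac{588662}{-1108685}}{2502967} - \frac{4300308}{10 + 2 \sqrt{336 + 1981}} = \left(\left(-835137\right) \frac{1}{307796} - - \frac{588662}{1108685}\right) \frac{1}{2502967} - \frac{4300308}{10 + 2 \sqrt{2317}} = \left(- \frac{835137}{307796} + \frac{588662}{1108685}\right) \frac{1}{2502967} - \frac{4300308}{10 + 2 \sqrt{2317}} = \left(- \frac{744716055893}{341248808260}\right) \frac{1}{2502967} - \frac{4300308}{10 + 2 \sqrt{2317}} = - \frac{744716055893}{854134505864107420} - \frac{4300308}{10 + 2 \sqrt{2317}}$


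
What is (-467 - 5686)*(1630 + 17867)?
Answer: -119965041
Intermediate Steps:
(-467 - 5686)*(1630 + 17867) = -6153*19497 = -119965041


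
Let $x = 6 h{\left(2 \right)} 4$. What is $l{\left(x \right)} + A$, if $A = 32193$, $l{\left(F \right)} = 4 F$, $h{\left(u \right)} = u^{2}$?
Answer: $32577$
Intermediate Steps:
$x = 96$ ($x = 6 \cdot 2^{2} \cdot 4 = 6 \cdot 4 \cdot 4 = 24 \cdot 4 = 96$)
$l{\left(x \right)} + A = 4 \cdot 96 + 32193 = 384 + 32193 = 32577$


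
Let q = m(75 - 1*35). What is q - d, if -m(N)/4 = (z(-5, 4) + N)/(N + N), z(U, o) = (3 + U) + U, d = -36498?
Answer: 729927/20 ≈ 36496.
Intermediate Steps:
z(U, o) = 3 + 2*U
m(N) = -2*(-7 + N)/N (m(N) = -4*((3 + 2*(-5)) + N)/(N + N) = -4*((3 - 10) + N)/(2*N) = -4*(-7 + N)*1/(2*N) = -2*(-7 + N)/N)
q = -33/20 (q = -2 + 14/(75 - 1*35) = -2 + 14/(75 - 35) = -2 + 14/40 = -2 + 14*(1/40) = -2 + 7/20 = -33/20 ≈ -1.6500)
q - d = -33/20 - 1*(-36498) = -33/20 + 36498 = 729927/20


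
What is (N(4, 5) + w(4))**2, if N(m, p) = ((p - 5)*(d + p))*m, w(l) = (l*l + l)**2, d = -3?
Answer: 160000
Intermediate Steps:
w(l) = (l + l**2)**2 (w(l) = (l**2 + l)**2 = (l + l**2)**2)
N(m, p) = m*(-5 + p)*(-3 + p) (N(m, p) = ((p - 5)*(-3 + p))*m = ((-5 + p)*(-3 + p))*m = m*(-5 + p)*(-3 + p))
(N(4, 5) + w(4))**2 = (4*(15 + 5**2 - 8*5) + 4**2*(1 + 4)**2)**2 = (4*(15 + 25 - 40) + 16*5**2)**2 = (4*0 + 16*25)**2 = (0 + 400)**2 = 400**2 = 160000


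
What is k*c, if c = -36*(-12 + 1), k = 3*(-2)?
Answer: -2376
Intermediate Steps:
k = -6
c = 396 (c = -36*(-11) = 396)
k*c = -6*396 = -2376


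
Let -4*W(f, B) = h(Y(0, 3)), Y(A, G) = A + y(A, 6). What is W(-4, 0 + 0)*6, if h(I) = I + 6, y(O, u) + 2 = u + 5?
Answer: -45/2 ≈ -22.500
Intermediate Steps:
y(O, u) = 3 + u (y(O, u) = -2 + (u + 5) = -2 + (5 + u) = 3 + u)
Y(A, G) = 9 + A (Y(A, G) = A + (3 + 6) = A + 9 = 9 + A)
h(I) = 6 + I
W(f, B) = -15/4 (W(f, B) = -(6 + (9 + 0))/4 = -(6 + 9)/4 = -1/4*15 = -15/4)
W(-4, 0 + 0)*6 = -15/4*6 = -45/2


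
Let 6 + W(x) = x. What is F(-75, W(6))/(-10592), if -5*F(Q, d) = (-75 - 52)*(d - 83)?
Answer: 10541/52960 ≈ 0.19904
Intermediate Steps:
W(x) = -6 + x
F(Q, d) = -10541/5 + 127*d/5 (F(Q, d) = -(-75 - 52)*(d - 83)/5 = -(-127)*(-83 + d)/5 = -(10541 - 127*d)/5 = -10541/5 + 127*d/5)
F(-75, W(6))/(-10592) = (-10541/5 + 127*(-6 + 6)/5)/(-10592) = (-10541/5 + (127/5)*0)*(-1/10592) = (-10541/5 + 0)*(-1/10592) = -10541/5*(-1/10592) = 10541/52960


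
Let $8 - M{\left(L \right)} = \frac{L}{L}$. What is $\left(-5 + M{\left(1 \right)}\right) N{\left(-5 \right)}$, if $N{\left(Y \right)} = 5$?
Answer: $10$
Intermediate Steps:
$M{\left(L \right)} = 7$ ($M{\left(L \right)} = 8 - \frac{L}{L} = 8 - 1 = 7$)
$\left(-5 + M{\left(1 \right)}\right) N{\left(-5 \right)} = \left(-5 + 7\right) 5 = 2 \cdot 5 = 10$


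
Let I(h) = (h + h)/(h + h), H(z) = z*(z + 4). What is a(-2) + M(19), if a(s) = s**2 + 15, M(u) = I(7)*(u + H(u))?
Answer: 475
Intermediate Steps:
H(z) = z*(4 + z)
I(h) = 1 (I(h) = (2*h)/((2*h)) = (2*h)*(1/(2*h)) = 1)
M(u) = u + u*(4 + u) (M(u) = 1*(u + u*(4 + u)) = u + u*(4 + u))
a(s) = 15 + s**2
a(-2) + M(19) = (15 + (-2)**2) + 19*(5 + 19) = (15 + 4) + 19*24 = 19 + 456 = 475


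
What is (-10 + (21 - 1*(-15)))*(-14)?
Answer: -364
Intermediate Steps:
(-10 + (21 - 1*(-15)))*(-14) = (-10 + (21 + 15))*(-14) = (-10 + 36)*(-14) = 26*(-14) = -364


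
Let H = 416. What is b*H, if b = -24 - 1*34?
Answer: -24128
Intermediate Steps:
b = -58 (b = -24 - 34 = -58)
b*H = -58*416 = -24128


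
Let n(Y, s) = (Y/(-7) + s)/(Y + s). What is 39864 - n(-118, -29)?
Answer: 41019971/1029 ≈ 39864.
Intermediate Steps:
n(Y, s) = (s - Y/7)/(Y + s) (n(Y, s) = (Y*(-⅐) + s)/(Y + s) = (-Y/7 + s)/(Y + s) = (s - Y/7)/(Y + s))
39864 - n(-118, -29) = 39864 - (-29 - ⅐*(-118))/(-118 - 29) = 39864 - (-29 + 118/7)/(-147) = 39864 - (-1)*(-85)/(147*7) = 39864 - 1*85/1029 = 39864 - 85/1029 = 41019971/1029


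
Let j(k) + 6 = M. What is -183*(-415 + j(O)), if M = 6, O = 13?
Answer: 75945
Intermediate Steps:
j(k) = 0 (j(k) = -6 + 6 = 0)
-183*(-415 + j(O)) = -183*(-415 + 0) = -183*(-415) = 75945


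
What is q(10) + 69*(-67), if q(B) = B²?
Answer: -4523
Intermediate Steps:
q(10) + 69*(-67) = 10² + 69*(-67) = 100 - 4623 = -4523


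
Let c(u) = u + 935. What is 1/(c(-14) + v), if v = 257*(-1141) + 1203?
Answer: -1/291113 ≈ -3.4351e-6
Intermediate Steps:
c(u) = 935 + u
v = -292034 (v = -293237 + 1203 = -292034)
1/(c(-14) + v) = 1/((935 - 14) - 292034) = 1/(921 - 292034) = 1/(-291113) = -1/291113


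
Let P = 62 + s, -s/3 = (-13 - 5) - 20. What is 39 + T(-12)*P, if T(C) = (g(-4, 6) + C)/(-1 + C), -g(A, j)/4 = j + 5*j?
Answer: 2151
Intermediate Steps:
g(A, j) = -24*j (g(A, j) = -4*(j + 5*j) = -24*j)
T(C) = (-144 + C)/(-1 + C) (T(C) = (-24*6 + C)/(-1 + C) = (-144 + C)/(-1 + C))
s = 114 (s = -3*((-13 - 5) - 20) = -3*(-18 - 20) = -3*(-38) = 114)
P = 176 (P = 62 + 114 = 176)
39 + T(-12)*P = 39 + ((-144 - 12)/(-1 - 12))*176 = 39 + (-156/(-13))*176 = 39 - 1/13*(-156)*176 = 39 + 12*176 = 39 + 2112 = 2151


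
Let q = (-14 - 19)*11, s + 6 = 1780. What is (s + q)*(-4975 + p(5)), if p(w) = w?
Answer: -7012670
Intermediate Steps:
s = 1774 (s = -6 + 1780 = 1774)
q = -363 (q = -33*11 = -363)
(s + q)*(-4975 + p(5)) = (1774 - 363)*(-4975 + 5) = 1411*(-4970) = -7012670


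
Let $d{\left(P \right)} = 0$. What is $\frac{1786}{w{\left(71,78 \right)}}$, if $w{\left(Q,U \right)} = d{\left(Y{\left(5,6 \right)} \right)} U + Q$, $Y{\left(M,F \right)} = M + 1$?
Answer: $\frac{1786}{71} \approx 25.155$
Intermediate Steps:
$Y{\left(M,F \right)} = 1 + M$
$w{\left(Q,U \right)} = Q$ ($w{\left(Q,U \right)} = 0 U + Q = 0 + Q = Q$)
$\frac{1786}{w{\left(71,78 \right)}} = \frac{1786}{71}$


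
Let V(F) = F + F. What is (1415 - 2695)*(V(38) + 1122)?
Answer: -1533440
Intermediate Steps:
V(F) = 2*F
(1415 - 2695)*(V(38) + 1122) = (1415 - 2695)*(2*38 + 1122) = -1280*(76 + 1122) = -1280*1198 = -1533440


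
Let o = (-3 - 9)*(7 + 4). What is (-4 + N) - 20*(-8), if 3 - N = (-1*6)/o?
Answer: 3497/22 ≈ 158.95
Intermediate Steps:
o = -132 (o = -12*11 = -132)
N = 65/22 (N = 3 - (-1*6)/(-132) = 3 - (-6)*(-1)/132 = 3 - 1*1/22 = 3 - 1/22 = 65/22 ≈ 2.9545)
(-4 + N) - 20*(-8) = (-4 + 65/22) - 20*(-8) = -23/22 + 160 = 3497/22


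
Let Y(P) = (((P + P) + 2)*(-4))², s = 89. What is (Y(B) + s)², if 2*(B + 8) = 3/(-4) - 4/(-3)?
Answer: 714065284/81 ≈ 8.8156e+6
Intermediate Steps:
B = -185/24 (B = -8 + (3/(-4) - 4/(-3))/2 = -8 + (3*(-¼) - 4*(-⅓))/2 = -8 + (-¾ + 4/3)/2 = -8 + (½)*(7/12) = -8 + 7/24 = -185/24 ≈ -7.7083)
Y(P) = (-8 - 8*P)² (Y(P) = ((2*P + 2)*(-4))² = ((2 + 2*P)*(-4))² = (-8 - 8*P)²)
(Y(B) + s)² = (64*(1 - 185/24)² + 89)² = (64*(-161/24)² + 89)² = (64*(25921/576) + 89)² = (25921/9 + 89)² = (26722/9)² = 714065284/81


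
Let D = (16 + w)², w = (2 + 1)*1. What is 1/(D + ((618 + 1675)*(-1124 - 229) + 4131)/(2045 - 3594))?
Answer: 1549/3657487 ≈ 0.00042351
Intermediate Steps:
w = 3 (w = 3*1 = 3)
D = 361 (D = (16 + 3)² = 19² = 361)
1/(D + ((618 + 1675)*(-1124 - 229) + 4131)/(2045 - 3594)) = 1/(361 + ((618 + 1675)*(-1124 - 229) + 4131)/(2045 - 3594)) = 1/(361 + (2293*(-1353) + 4131)/(-1549)) = 1/(361 + (-3102429 + 4131)*(-1/1549)) = 1/(361 - 3098298*(-1/1549)) = 1/(361 + 3098298/1549) = 1/(3657487/1549) = 1549/3657487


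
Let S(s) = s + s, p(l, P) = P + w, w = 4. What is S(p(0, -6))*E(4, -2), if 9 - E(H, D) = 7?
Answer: -8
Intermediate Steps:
E(H, D) = 2 (E(H, D) = 9 - 1*7 = 9 - 7 = 2)
p(l, P) = 4 + P (p(l, P) = P + 4 = 4 + P)
S(s) = 2*s
S(p(0, -6))*E(4, -2) = (2*(4 - 6))*2 = (2*(-2))*2 = -4*2 = -8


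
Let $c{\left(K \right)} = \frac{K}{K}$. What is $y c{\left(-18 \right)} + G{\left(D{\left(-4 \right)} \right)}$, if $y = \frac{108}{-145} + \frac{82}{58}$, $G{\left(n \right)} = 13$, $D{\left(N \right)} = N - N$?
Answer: $\frac{1982}{145} \approx 13.669$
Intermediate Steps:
$c{\left(K \right)} = 1$
$D{\left(N \right)} = 0$
$y = \frac{97}{145}$ ($y = 108 \left(- \frac{1}{145}\right) + 82 \cdot \frac{1}{58} = - \frac{108}{145} + \frac{41}{29} = \frac{97}{145} \approx 0.66897$)
$y c{\left(-18 \right)} + G{\left(D{\left(-4 \right)} \right)} = \frac{97}{145} \cdot 1 + 13 = \frac{97}{145} + 13 = \frac{1982}{145}$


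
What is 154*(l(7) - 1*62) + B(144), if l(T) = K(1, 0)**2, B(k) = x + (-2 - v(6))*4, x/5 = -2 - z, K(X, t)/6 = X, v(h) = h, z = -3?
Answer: -4031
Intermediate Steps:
K(X, t) = 6*X
x = 5 (x = 5*(-2 - 1*(-3)) = 5*(-2 + 3) = 5*1 = 5)
B(k) = -27 (B(k) = 5 + (-2 - 1*6)*4 = 5 + (-2 - 6)*4 = 5 - 8*4 = 5 - 32 = -27)
l(T) = 36 (l(T) = (6*1)**2 = 6**2 = 36)
154*(l(7) - 1*62) + B(144) = 154*(36 - 1*62) - 27 = 154*(36 - 62) - 27 = 154*(-26) - 27 = -4004 - 27 = -4031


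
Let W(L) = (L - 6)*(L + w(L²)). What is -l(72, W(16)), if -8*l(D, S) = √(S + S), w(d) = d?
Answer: √85 ≈ 9.2195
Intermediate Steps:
W(L) = (-6 + L)*(L + L²) (W(L) = (L - 6)*(L + L²) = (-6 + L)*(L + L²))
l(D, S) = -√2*√S/8 (l(D, S) = -√(S + S)/8 = -√2*√S/8)
-l(72, W(16)) = -(-1)*√2*√(16*(-6 + 16² - 5*16))/8 = -(-1)*√2*√(16*(-6 + 256 - 80))/8 = -(-1)*√2*√(16*170)/8 = -(-1)*√2*√2720/8 = -(-1)*√2*4*√170/8 = -(-1)*√85 = √85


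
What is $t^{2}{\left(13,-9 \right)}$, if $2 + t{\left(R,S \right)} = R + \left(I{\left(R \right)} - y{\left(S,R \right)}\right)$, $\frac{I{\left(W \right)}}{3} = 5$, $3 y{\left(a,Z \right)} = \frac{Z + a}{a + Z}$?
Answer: $\frac{5929}{9} \approx 658.78$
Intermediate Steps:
$y{\left(a,Z \right)} = \frac{1}{3}$ ($y{\left(a,Z \right)} = \frac{\left(Z + a\right) \frac{1}{a + Z}}{3} = \frac{\left(Z + a\right) \frac{1}{Z + a}}{3} = \frac{1}{3} \cdot 1 = \frac{1}{3}$)
$I{\left(W \right)} = 15$ ($I{\left(W \right)} = 3 \cdot 5 = 15$)
$t{\left(R,S \right)} = \frac{38}{3} + R$ ($t{\left(R,S \right)} = -2 + \left(R + \left(15 - \frac{1}{3}\right)\right) = -2 + \left(R + \frac{44}{3}\right) = -2 + \left(\frac{44}{3} + R\right) = \frac{38}{3} + R$)
$t^{2}{\left(13,-9 \right)} = \left(\frac{38}{3} + 13\right)^{2} = \left(\frac{77}{3}\right)^{2} = \frac{5929}{9}$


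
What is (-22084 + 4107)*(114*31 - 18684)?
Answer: 272351550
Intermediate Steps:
(-22084 + 4107)*(114*31 - 18684) = -17977*(3534 - 18684) = -17977*(-15150) = 272351550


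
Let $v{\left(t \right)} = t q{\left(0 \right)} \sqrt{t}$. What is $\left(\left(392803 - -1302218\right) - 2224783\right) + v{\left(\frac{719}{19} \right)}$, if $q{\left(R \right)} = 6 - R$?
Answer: $-529762 + \frac{4314 \sqrt{13661}}{361} \approx -5.2837 \cdot 10^{5}$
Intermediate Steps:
$v{\left(t \right)} = 6 t^{\frac{3}{2}}$ ($v{\left(t \right)} = t \left(6 - 0\right) \sqrt{t} = t \left(6 + 0\right) \sqrt{t} = t 6 \sqrt{t} = 6 t \sqrt{t} = 6 t^{\frac{3}{2}}$)
$\left(\left(392803 - -1302218\right) - 2224783\right) + v{\left(\frac{719}{19} \right)} = \left(\left(392803 - -1302218\right) - 2224783\right) + 6 \left(\frac{719}{19}\right)^{\frac{3}{2}} = \left(\left(392803 + 1302218\right) - 2224783\right) + 6 \left(719 \cdot \frac{1}{19}\right)^{\frac{3}{2}} = \left(1695021 - 2224783\right) + 6 \left(\frac{719}{19}\right)^{\frac{3}{2}} = -529762 + 6 \frac{719 \sqrt{13661}}{361} = -529762 + \frac{4314 \sqrt{13661}}{361}$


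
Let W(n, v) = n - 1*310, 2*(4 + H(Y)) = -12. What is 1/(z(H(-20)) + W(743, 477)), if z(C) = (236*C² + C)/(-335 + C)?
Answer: 69/25159 ≈ 0.0027426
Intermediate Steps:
H(Y) = -10 (H(Y) = -4 + (½)*(-12) = -4 - 6 = -10)
W(n, v) = -310 + n (W(n, v) = n - 310 = -310 + n)
z(C) = (C + 236*C²)/(-335 + C)
1/(z(H(-20)) + W(743, 477)) = 1/(-10*(1 + 236*(-10))/(-335 - 10) + (-310 + 743)) = 1/(-10*(1 - 2360)/(-345) + 433) = 1/(-10*(-1/345)*(-2359) + 433) = 1/(-4718/69 + 433) = 1/(25159/69) = 69/25159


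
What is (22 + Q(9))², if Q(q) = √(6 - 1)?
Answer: (22 + √5)² ≈ 587.39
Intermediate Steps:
Q(q) = √5
(22 + Q(9))² = (22 + √5)²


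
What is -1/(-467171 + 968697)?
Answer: -1/501526 ≈ -1.9939e-6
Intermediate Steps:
-1/(-467171 + 968697) = -1/501526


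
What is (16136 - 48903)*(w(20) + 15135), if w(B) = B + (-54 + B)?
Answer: -495469807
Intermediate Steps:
w(B) = -54 + 2*B
(16136 - 48903)*(w(20) + 15135) = (16136 - 48903)*((-54 + 2*20) + 15135) = -32767*((-54 + 40) + 15135) = -32767*(-14 + 15135) = -32767*15121 = -495469807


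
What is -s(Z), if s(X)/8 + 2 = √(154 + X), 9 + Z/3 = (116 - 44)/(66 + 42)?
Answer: 16 - 8*√129 ≈ -74.863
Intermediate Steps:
Z = -25 (Z = -27 + 3*((116 - 44)/(66 + 42)) = -27 + 3*(72/108) = -27 + 3*(72*(1/108)) = -27 + 3*(⅔) = -27 + 2 = -25)
s(X) = -16 + 8*√(154 + X)
-s(Z) = -(-16 + 8*√(154 - 25)) = -(-16 + 8*√129) = 16 - 8*√129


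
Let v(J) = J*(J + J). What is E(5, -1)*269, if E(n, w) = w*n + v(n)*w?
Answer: -14795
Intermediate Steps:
v(J) = 2*J**2 (v(J) = J*(2*J) = 2*J**2)
E(n, w) = n*w + 2*w*n**2 (E(n, w) = w*n + (2*n**2)*w = n*w + 2*w*n**2)
E(5, -1)*269 = (5*(-1)*(1 + 2*5))*269 = (5*(-1)*(1 + 10))*269 = (5*(-1)*11)*269 = -55*269 = -14795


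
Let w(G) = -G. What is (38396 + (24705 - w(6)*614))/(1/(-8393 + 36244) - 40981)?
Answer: -372005807/228272366 ≈ -1.6297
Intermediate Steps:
(38396 + (24705 - w(6)*614))/(1/(-8393 + 36244) - 40981) = (38396 + (24705 - (-1*6)*614))/(1/(-8393 + 36244) - 40981) = (38396 + (24705 - (-6)*614))/(1/27851 - 40981) = (38396 + (24705 - 1*(-3684)))/(1/27851 - 40981) = (38396 + (24705 + 3684))/(-1141361830/27851) = (38396 + 28389)*(-27851/1141361830) = 66785*(-27851/1141361830) = -372005807/228272366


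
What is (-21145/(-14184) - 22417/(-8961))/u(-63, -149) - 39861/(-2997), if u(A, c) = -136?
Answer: 10840165301/816834496 ≈ 13.271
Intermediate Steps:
(-21145/(-14184) - 22417/(-8961))/u(-63, -149) - 39861/(-2997) = (-21145/(-14184) - 22417/(-8961))/(-136) - 39861/(-2997) = (-21145*(-1/14184) - 22417*(-1/8961))*(-1/136) - 39861*(-1/2997) = (21145/14184 + 773/309)*(-1/136) + 4429/333 = (5832679/1460952)*(-1/136) + 4429/333 = -5832679/198689472 + 4429/333 = 10840165301/816834496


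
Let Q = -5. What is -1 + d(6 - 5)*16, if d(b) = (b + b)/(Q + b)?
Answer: -9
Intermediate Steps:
d(b) = 2*b/(-5 + b) (d(b) = (b + b)/(-5 + b) = (2*b)/(-5 + b) = 2*b/(-5 + b))
-1 + d(6 - 5)*16 = -1 + (2*(6 - 5)/(-5 + (6 - 5)))*16 = -1 + (2*1/(-5 + 1))*16 = -1 + (2*1/(-4))*16 = -1 + (2*1*(-¼))*16 = -1 - ½*16 = -1 - 8 = -9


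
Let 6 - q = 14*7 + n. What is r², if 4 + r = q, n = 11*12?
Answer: 51984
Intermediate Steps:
n = 132
q = -224 (q = 6 - (14*7 + 132) = 6 - (98 + 132) = 6 - 1*230 = 6 - 230 = -224)
r = -228 (r = -4 - 224 = -228)
r² = (-228)² = 51984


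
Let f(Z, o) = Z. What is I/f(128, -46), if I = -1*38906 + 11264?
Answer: -13821/64 ≈ -215.95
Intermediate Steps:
I = -27642 (I = -38906 + 11264 = -27642)
I/f(128, -46) = -27642/128 = -27642*1/128 = -13821/64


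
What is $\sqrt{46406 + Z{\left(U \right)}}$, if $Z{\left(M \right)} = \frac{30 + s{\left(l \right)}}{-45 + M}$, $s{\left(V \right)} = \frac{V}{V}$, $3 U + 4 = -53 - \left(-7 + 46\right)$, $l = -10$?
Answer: $\frac{\sqrt{275138787}}{77} \approx 215.42$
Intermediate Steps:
$U = -32$ ($U = - \frac{4}{3} + \frac{-53 - \left(-7 + 46\right)}{3} = - \frac{4}{3} + \frac{-53 - 39}{3} = - \frac{4}{3} + \frac{1}{3} \left(-92\right) = - \frac{4}{3} - \frac{92}{3} = -32$)
$s{\left(V \right)} = 1$
$Z{\left(M \right)} = \frac{31}{-45 + M}$ ($Z{\left(M \right)} = \frac{30 + 1}{-45 + M} = \frac{31}{-45 + M}$)
$\sqrt{46406 + Z{\left(U \right)}} = \sqrt{46406 + \frac{31}{-45 - 32}} = \sqrt{46406 + \frac{31}{-77}} = \sqrt{46406 + 31 \left(- \frac{1}{77}\right)} = \sqrt{46406 - \frac{31}{77}} = \sqrt{\frac{3573231}{77}} = \frac{\sqrt{275138787}}{77}$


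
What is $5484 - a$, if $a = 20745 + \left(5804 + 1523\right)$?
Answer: $-22588$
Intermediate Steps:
$a = 28072$ ($a = 20745 + 7327 = 28072$)
$5484 - a = 5484 - 28072 = -22588$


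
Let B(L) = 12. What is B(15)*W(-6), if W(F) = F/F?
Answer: 12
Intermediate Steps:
W(F) = 1
B(15)*W(-6) = 12*1 = 12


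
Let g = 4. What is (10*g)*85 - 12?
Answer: 3388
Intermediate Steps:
(10*g)*85 - 12 = (10*4)*85 - 12 = 40*85 - 12 = 3400 - 12 = 3388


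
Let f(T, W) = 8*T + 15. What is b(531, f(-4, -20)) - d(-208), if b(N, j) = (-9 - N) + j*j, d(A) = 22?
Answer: -273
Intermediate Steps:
f(T, W) = 15 + 8*T
b(N, j) = -9 + j**2 - N (b(N, j) = (-9 - N) + j**2 = -9 + j**2 - N)
b(531, f(-4, -20)) - d(-208) = (-9 + (15 + 8*(-4))**2 - 1*531) - 1*22 = (-9 + (15 - 32)**2 - 531) - 22 = (-9 + (-17)**2 - 531) - 22 = (-9 + 289 - 531) - 22 = -251 - 22 = -273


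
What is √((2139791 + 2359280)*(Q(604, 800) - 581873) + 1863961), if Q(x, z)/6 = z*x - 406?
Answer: √10414860830222 ≈ 3.2272e+6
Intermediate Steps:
Q(x, z) = -2436 + 6*x*z (Q(x, z) = 6*(z*x - 406) = 6*(x*z - 406) = 6*(-406 + x*z) = -2436 + 6*x*z)
√((2139791 + 2359280)*(Q(604, 800) - 581873) + 1863961) = √((2139791 + 2359280)*((-2436 + 6*604*800) - 581873) + 1863961) = √(4499071*((-2436 + 2899200) - 581873) + 1863961) = √(4499071*(2896764 - 581873) + 1863961) = √(4499071*2314891 + 1863961) = √(10414858966261 + 1863961) = √10414860830222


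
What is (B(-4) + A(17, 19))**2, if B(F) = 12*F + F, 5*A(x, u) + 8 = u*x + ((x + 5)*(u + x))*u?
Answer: 228100609/25 ≈ 9.1240e+6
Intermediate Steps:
A(x, u) = -8/5 + u*x/5 + u*(5 + x)*(u + x)/5 (A(x, u) = -8/5 + (u*x + ((x + 5)*(u + x))*u)/5 = -8/5 + (u*x + ((5 + x)*(u + x))*u)/5 = -8/5 + (u*x + u*(5 + x)*(u + x))/5 = -8/5 + (u*x/5 + u*(5 + x)*(u + x)/5) = -8/5 + u*x/5 + u*(5 + x)*(u + x)/5)
B(F) = 13*F
(B(-4) + A(17, 19))**2 = (13*(-4) + (-8/5 + 19**2 + (1/5)*19*17**2 + (1/5)*17*19**2 + (6/5)*19*17))**2 = (-52 + (-8/5 + 361 + (1/5)*19*289 + (1/5)*17*361 + 1938/5))**2 = (-52 + (-8/5 + 361 + 5491/5 + 6137/5 + 1938/5))**2 = (-52 + 15363/5)**2 = (15103/5)**2 = 228100609/25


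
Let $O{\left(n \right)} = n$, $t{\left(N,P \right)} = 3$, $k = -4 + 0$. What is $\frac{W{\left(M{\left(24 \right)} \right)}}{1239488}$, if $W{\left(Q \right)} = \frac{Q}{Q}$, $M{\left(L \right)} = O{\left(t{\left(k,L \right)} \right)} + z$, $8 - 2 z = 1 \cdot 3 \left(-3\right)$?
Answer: $\frac{1}{1239488} \approx 8.0678 \cdot 10^{-7}$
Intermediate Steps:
$k = -4$
$z = \frac{17}{2}$ ($z = 4 - \frac{1 \cdot 3 \left(-3\right)}{2} = 4 - \frac{3 \left(-3\right)}{2} = 4 - - \frac{9}{2} = 4 + \frac{9}{2} = \frac{17}{2} \approx 8.5$)
$M{\left(L \right)} = \frac{23}{2}$ ($M{\left(L \right)} = 3 + \frac{17}{2} = \frac{23}{2}$)
$W{\left(Q \right)} = 1$
$\frac{W{\left(M{\left(24 \right)} \right)}}{1239488} = 1 \cdot \frac{1}{1239488} = \frac{1}{1239488}$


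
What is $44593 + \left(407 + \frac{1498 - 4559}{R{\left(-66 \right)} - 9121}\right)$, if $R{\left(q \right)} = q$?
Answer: $\frac{413418061}{9187} \approx 45000.0$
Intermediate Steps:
$44593 + \left(407 + \frac{1498 - 4559}{R{\left(-66 \right)} - 9121}\right) = 44593 + \left(407 + \frac{1498 - 4559}{-66 - 9121}\right) = 44593 + \left(407 - \frac{3061}{-9187}\right) = 44593 + \left(407 - - \frac{3061}{9187}\right) = 44593 + \left(407 + \frac{3061}{9187}\right) = 44593 + \frac{3742170}{9187} = \frac{413418061}{9187}$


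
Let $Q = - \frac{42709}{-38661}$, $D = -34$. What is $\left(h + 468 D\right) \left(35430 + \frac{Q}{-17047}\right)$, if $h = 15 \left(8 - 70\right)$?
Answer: $- \frac{18726929011983002}{31383527} \approx -5.9671 \cdot 10^{8}$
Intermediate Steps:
$Q = \frac{42709}{38661}$ ($Q = \left(-42709\right) \left(- \frac{1}{38661}\right) = \frac{42709}{38661} \approx 1.1047$)
$h = -930$ ($h = 15 \left(-62\right) = -930$)
$\left(h + 468 D\right) \left(35430 + \frac{Q}{-17047}\right) = \left(-930 + 468 \left(-34\right)\right) \left(35430 + \frac{42709}{38661 \left(-17047\right)}\right) = \left(-930 - 15912\right) \left(35430 + \frac{42709}{38661} \left(- \frac{1}{17047}\right)\right) = - 16842 \left(35430 - \frac{42709}{659054067}\right) = \left(-16842\right) \frac{23350285551101}{659054067} = - \frac{18726929011983002}{31383527}$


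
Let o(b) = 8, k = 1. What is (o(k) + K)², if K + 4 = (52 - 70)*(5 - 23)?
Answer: 107584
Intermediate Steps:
K = 320 (K = -4 + (52 - 70)*(5 - 23) = -4 - 18*(-18) = -4 + 324 = 320)
(o(k) + K)² = (8 + 320)² = 328² = 107584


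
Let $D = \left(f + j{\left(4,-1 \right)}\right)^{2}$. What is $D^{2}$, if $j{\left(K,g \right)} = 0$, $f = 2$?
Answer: $16$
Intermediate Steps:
$D = 4$ ($D = \left(2 + 0\right)^{2} = 2^{2} = 4$)
$D^{2} = 4^{2} = 16$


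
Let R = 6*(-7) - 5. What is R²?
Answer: 2209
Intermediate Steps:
R = -47 (R = -42 - 5 = -47)
R² = (-47)² = 2209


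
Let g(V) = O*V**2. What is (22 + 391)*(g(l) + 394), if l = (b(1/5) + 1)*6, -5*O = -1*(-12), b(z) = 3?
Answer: -2041046/5 ≈ -4.0821e+5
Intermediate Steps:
O = -12/5 (O = -(-1)*(-12)/5 = -1/5*12 = -12/5 ≈ -2.4000)
l = 24 (l = (3 + 1)*6 = 4*6 = 24)
g(V) = -12*V**2/5
(22 + 391)*(g(l) + 394) = (22 + 391)*(-12/5*24**2 + 394) = 413*(-12/5*576 + 394) = 413*(-6912/5 + 394) = 413*(-4942/5) = -2041046/5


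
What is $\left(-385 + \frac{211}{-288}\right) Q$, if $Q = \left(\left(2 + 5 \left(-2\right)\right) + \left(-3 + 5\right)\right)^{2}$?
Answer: $- \frac{111091}{8} \approx -13886.0$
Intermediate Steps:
$Q = 36$ ($Q = \left(\left(2 - 10\right) + 2\right)^{2} = \left(-8 + 2\right)^{2} = \left(-6\right)^{2} = 36$)
$\left(-385 + \frac{211}{-288}\right) Q = \left(-385 + \frac{211}{-288}\right) 36 = \left(-385 + 211 \left(- \frac{1}{288}\right)\right) 36 = \left(-385 - \frac{211}{288}\right) 36 = \left(- \frac{111091}{288}\right) 36 = - \frac{111091}{8}$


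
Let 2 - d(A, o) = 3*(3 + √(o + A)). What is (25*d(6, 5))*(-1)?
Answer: 175 + 75*√11 ≈ 423.75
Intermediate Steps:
d(A, o) = -7 - 3*√(A + o) (d(A, o) = 2 - 3*(3 + √(o + A)) = 2 - 3*(3 + √(A + o)) = 2 - (9 + 3*√(A + o)) = 2 + (-9 - 3*√(A + o)) = -7 - 3*√(A + o))
(25*d(6, 5))*(-1) = (25*(-7 - 3*√(6 + 5)))*(-1) = (25*(-7 - 3*√11))*(-1) = (-175 - 75*√11)*(-1) = 175 + 75*√11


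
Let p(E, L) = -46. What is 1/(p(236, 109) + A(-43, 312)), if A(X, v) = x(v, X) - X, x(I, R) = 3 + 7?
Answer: ⅐ ≈ 0.14286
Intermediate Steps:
x(I, R) = 10
A(X, v) = 10 - X
1/(p(236, 109) + A(-43, 312)) = 1/(-46 + (10 - 1*(-43))) = 1/(-46 + (10 + 43)) = 1/(-46 + 53) = 1/7 = ⅐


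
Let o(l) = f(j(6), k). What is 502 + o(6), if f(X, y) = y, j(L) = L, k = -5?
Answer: 497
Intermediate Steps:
o(l) = -5
502 + o(6) = 502 - 5 = 497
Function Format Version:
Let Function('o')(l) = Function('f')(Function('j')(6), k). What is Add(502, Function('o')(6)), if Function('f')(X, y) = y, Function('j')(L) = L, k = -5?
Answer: 497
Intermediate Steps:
Function('o')(l) = -5
Add(502, Function('o')(6)) = Add(502, -5) = 497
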